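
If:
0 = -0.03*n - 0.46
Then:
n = -15.33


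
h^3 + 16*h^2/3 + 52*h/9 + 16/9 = (h + 2/3)^2*(h + 4)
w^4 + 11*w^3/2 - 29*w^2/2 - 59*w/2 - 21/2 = (w - 3)*(w + 1/2)*(w + 1)*(w + 7)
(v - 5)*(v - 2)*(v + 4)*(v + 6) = v^4 + 3*v^3 - 36*v^2 - 68*v + 240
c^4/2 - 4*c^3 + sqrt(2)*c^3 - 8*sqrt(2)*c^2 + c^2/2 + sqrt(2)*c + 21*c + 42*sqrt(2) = (c/2 + 1)*(c - 7)*(c - 3)*(c + 2*sqrt(2))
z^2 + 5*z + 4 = (z + 1)*(z + 4)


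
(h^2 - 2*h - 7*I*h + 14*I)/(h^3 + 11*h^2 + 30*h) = (h^2 - 2*h - 7*I*h + 14*I)/(h*(h^2 + 11*h + 30))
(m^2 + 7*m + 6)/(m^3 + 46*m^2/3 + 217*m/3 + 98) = 3*(m + 1)/(3*m^2 + 28*m + 49)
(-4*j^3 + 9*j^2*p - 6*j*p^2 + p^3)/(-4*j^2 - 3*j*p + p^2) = (j^2 - 2*j*p + p^2)/(j + p)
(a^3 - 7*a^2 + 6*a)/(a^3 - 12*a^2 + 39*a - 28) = a*(a - 6)/(a^2 - 11*a + 28)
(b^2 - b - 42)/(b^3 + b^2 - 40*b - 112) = (b + 6)/(b^2 + 8*b + 16)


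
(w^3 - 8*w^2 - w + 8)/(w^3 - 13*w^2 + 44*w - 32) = (w + 1)/(w - 4)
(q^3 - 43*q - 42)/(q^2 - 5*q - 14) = (q^2 + 7*q + 6)/(q + 2)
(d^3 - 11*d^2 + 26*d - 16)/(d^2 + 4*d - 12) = (d^2 - 9*d + 8)/(d + 6)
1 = 1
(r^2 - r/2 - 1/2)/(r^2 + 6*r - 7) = (r + 1/2)/(r + 7)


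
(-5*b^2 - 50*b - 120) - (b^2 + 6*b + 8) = -6*b^2 - 56*b - 128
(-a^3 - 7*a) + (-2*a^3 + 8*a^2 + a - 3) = -3*a^3 + 8*a^2 - 6*a - 3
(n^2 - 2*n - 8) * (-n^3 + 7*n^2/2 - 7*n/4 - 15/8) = -n^5 + 11*n^4/2 - 3*n^3/4 - 211*n^2/8 + 71*n/4 + 15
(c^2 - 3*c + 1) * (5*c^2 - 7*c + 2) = 5*c^4 - 22*c^3 + 28*c^2 - 13*c + 2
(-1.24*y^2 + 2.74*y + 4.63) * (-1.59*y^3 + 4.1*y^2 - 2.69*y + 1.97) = 1.9716*y^5 - 9.4406*y^4 + 7.2079*y^3 + 9.1696*y^2 - 7.0569*y + 9.1211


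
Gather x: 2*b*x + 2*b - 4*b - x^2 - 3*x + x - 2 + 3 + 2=-2*b - x^2 + x*(2*b - 2) + 3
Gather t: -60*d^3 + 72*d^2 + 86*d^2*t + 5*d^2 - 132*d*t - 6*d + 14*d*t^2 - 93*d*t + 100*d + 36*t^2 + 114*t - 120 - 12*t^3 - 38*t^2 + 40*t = -60*d^3 + 77*d^2 + 94*d - 12*t^3 + t^2*(14*d - 2) + t*(86*d^2 - 225*d + 154) - 120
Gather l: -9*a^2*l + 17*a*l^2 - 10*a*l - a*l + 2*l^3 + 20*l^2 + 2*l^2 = 2*l^3 + l^2*(17*a + 22) + l*(-9*a^2 - 11*a)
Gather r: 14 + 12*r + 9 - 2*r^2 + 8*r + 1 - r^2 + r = -3*r^2 + 21*r + 24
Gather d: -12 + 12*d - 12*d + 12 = 0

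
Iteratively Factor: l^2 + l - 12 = (l - 3)*(l + 4)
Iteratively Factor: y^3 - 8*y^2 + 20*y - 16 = (y - 2)*(y^2 - 6*y + 8) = (y - 2)^2*(y - 4)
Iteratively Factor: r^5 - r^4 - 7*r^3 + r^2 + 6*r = (r - 3)*(r^4 + 2*r^3 - r^2 - 2*r) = r*(r - 3)*(r^3 + 2*r^2 - r - 2) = r*(r - 3)*(r - 1)*(r^2 + 3*r + 2) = r*(r - 3)*(r - 1)*(r + 1)*(r + 2)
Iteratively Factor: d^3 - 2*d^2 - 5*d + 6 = (d - 3)*(d^2 + d - 2) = (d - 3)*(d - 1)*(d + 2)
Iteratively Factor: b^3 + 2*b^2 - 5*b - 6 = (b - 2)*(b^2 + 4*b + 3) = (b - 2)*(b + 1)*(b + 3)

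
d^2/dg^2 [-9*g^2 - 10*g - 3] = -18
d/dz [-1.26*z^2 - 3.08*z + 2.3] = -2.52*z - 3.08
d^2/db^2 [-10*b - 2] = 0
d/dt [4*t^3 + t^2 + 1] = 2*t*(6*t + 1)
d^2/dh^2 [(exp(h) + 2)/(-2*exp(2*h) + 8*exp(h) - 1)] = (-4*exp(4*h) - 48*exp(3*h) + 108*exp(2*h) - 120*exp(h) - 17)*exp(h)/(8*exp(6*h) - 96*exp(5*h) + 396*exp(4*h) - 608*exp(3*h) + 198*exp(2*h) - 24*exp(h) + 1)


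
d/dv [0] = 0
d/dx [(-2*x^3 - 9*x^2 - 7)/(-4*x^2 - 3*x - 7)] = (8*x^4 + 12*x^3 + 69*x^2 + 70*x - 21)/(16*x^4 + 24*x^3 + 65*x^2 + 42*x + 49)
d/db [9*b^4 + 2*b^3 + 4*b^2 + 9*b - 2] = 36*b^3 + 6*b^2 + 8*b + 9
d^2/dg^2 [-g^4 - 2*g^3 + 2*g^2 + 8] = -12*g^2 - 12*g + 4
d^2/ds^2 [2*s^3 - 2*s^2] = 12*s - 4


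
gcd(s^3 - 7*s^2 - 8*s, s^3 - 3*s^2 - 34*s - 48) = s - 8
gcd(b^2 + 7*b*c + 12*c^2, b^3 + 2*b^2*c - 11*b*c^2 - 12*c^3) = b + 4*c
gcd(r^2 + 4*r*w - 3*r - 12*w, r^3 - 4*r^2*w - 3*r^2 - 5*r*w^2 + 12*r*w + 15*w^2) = r - 3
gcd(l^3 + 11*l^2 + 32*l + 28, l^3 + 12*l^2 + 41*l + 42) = l^2 + 9*l + 14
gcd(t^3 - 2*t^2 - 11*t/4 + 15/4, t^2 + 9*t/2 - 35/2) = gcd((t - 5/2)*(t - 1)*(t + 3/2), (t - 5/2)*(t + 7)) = t - 5/2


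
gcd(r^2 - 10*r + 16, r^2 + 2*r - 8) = r - 2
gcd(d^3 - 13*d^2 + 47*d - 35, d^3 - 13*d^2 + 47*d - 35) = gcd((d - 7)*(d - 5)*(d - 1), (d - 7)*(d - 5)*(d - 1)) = d^3 - 13*d^2 + 47*d - 35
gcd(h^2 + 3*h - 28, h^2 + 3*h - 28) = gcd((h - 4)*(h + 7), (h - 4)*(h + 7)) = h^2 + 3*h - 28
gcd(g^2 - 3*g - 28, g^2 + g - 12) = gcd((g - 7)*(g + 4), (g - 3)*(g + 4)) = g + 4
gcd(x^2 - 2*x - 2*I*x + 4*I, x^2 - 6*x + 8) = x - 2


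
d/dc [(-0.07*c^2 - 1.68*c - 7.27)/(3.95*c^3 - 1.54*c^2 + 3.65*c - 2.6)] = (0.2765*c^4 + 13.272*c^3 + 83.3068*c^2 - 22.0276*c + 30.9035)/(15.6025*c^6 - 12.166*c^5 + 31.2066*c^4 - 31.782*c^3 + 21.3305*c^2 - 18.98*c + 6.76)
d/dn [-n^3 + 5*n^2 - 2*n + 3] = -3*n^2 + 10*n - 2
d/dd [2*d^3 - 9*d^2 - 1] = 6*d*(d - 3)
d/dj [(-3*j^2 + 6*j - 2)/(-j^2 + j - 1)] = (3*j^2 + 2*j - 4)/(j^4 - 2*j^3 + 3*j^2 - 2*j + 1)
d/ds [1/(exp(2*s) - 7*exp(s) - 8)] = (7 - 2*exp(s))*exp(s)/(-exp(2*s) + 7*exp(s) + 8)^2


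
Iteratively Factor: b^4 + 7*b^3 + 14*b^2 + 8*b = (b + 2)*(b^3 + 5*b^2 + 4*b) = (b + 1)*(b + 2)*(b^2 + 4*b) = (b + 1)*(b + 2)*(b + 4)*(b)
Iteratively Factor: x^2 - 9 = (x + 3)*(x - 3)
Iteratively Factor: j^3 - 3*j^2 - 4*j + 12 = (j - 3)*(j^2 - 4) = (j - 3)*(j + 2)*(j - 2)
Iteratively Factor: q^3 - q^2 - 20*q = (q + 4)*(q^2 - 5*q) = q*(q + 4)*(q - 5)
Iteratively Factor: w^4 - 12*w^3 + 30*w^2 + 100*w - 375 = (w - 5)*(w^3 - 7*w^2 - 5*w + 75) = (w - 5)*(w + 3)*(w^2 - 10*w + 25) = (w - 5)^2*(w + 3)*(w - 5)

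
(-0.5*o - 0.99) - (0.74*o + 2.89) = -1.24*o - 3.88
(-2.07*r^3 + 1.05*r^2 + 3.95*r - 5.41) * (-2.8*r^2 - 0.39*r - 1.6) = 5.796*r^5 - 2.1327*r^4 - 8.1575*r^3 + 11.9275*r^2 - 4.2101*r + 8.656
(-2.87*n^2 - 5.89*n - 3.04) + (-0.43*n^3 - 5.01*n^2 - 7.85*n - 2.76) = -0.43*n^3 - 7.88*n^2 - 13.74*n - 5.8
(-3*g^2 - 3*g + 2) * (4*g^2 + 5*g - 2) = -12*g^4 - 27*g^3 - g^2 + 16*g - 4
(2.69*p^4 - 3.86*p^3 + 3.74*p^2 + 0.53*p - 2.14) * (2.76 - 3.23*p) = -8.6887*p^5 + 19.8922*p^4 - 22.7338*p^3 + 8.6105*p^2 + 8.375*p - 5.9064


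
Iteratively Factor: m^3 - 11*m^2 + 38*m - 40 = (m - 4)*(m^2 - 7*m + 10) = (m - 5)*(m - 4)*(m - 2)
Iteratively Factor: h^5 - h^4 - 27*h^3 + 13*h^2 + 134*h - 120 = (h - 2)*(h^4 + h^3 - 25*h^2 - 37*h + 60) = (h - 2)*(h + 3)*(h^3 - 2*h^2 - 19*h + 20) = (h - 2)*(h + 3)*(h + 4)*(h^2 - 6*h + 5) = (h - 5)*(h - 2)*(h + 3)*(h + 4)*(h - 1)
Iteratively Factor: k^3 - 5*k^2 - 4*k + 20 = (k - 2)*(k^2 - 3*k - 10) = (k - 5)*(k - 2)*(k + 2)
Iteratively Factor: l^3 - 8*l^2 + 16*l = (l)*(l^2 - 8*l + 16) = l*(l - 4)*(l - 4)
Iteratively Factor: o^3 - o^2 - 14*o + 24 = (o - 2)*(o^2 + o - 12) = (o - 3)*(o - 2)*(o + 4)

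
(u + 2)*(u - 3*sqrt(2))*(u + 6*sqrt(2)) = u^3 + 2*u^2 + 3*sqrt(2)*u^2 - 36*u + 6*sqrt(2)*u - 72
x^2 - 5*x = x*(x - 5)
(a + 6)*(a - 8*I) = a^2 + 6*a - 8*I*a - 48*I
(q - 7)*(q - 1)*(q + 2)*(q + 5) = q^4 - q^3 - 39*q^2 - 31*q + 70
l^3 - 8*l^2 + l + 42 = (l - 7)*(l - 3)*(l + 2)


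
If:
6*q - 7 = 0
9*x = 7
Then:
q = 7/6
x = 7/9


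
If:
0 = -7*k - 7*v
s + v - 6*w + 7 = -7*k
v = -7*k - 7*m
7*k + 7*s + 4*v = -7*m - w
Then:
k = 43*w/45 - 49/45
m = 14/15 - 86*w/105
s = 4*w/15 - 7/15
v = 49/45 - 43*w/45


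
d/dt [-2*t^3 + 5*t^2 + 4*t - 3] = -6*t^2 + 10*t + 4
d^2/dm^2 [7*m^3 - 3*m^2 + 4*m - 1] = 42*m - 6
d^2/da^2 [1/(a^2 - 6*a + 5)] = 2*(-a^2 + 6*a + 4*(a - 3)^2 - 5)/(a^2 - 6*a + 5)^3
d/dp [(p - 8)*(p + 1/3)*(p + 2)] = 3*p^2 - 34*p/3 - 18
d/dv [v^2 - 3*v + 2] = 2*v - 3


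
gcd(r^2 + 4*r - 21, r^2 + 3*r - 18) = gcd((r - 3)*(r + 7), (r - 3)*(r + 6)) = r - 3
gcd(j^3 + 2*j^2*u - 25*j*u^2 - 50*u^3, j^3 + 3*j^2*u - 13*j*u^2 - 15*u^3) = j + 5*u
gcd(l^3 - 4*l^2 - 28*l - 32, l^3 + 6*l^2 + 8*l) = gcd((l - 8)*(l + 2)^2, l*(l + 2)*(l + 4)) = l + 2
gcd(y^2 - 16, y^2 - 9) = 1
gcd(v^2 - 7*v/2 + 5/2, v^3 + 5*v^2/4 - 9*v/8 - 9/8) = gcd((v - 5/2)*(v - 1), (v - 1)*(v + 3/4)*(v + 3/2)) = v - 1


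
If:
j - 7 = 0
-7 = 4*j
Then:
No Solution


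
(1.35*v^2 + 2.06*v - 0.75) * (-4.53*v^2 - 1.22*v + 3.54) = -6.1155*v^4 - 10.9788*v^3 + 5.6633*v^2 + 8.2074*v - 2.655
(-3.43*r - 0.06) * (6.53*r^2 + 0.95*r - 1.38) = -22.3979*r^3 - 3.6503*r^2 + 4.6764*r + 0.0828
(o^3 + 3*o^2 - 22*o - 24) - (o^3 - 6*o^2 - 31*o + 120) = 9*o^2 + 9*o - 144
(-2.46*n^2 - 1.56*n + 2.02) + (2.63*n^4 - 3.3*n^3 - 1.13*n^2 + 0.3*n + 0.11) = 2.63*n^4 - 3.3*n^3 - 3.59*n^2 - 1.26*n + 2.13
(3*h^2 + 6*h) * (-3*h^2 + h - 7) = -9*h^4 - 15*h^3 - 15*h^2 - 42*h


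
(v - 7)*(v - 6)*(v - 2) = v^3 - 15*v^2 + 68*v - 84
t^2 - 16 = (t - 4)*(t + 4)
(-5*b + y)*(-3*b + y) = 15*b^2 - 8*b*y + y^2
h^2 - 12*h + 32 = (h - 8)*(h - 4)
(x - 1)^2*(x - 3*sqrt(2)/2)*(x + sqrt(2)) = x^4 - 2*x^3 - sqrt(2)*x^3/2 - 2*x^2 + sqrt(2)*x^2 - sqrt(2)*x/2 + 6*x - 3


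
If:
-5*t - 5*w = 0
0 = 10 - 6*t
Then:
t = 5/3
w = -5/3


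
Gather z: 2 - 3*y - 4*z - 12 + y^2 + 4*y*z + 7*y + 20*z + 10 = y^2 + 4*y + z*(4*y + 16)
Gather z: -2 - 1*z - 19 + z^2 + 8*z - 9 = z^2 + 7*z - 30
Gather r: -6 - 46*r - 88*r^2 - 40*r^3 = -40*r^3 - 88*r^2 - 46*r - 6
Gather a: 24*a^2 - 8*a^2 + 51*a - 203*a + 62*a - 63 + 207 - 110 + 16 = 16*a^2 - 90*a + 50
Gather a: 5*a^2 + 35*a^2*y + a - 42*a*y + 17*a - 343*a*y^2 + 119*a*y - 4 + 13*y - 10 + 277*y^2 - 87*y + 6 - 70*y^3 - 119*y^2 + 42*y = a^2*(35*y + 5) + a*(-343*y^2 + 77*y + 18) - 70*y^3 + 158*y^2 - 32*y - 8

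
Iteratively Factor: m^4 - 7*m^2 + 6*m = (m + 3)*(m^3 - 3*m^2 + 2*m) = m*(m + 3)*(m^2 - 3*m + 2) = m*(m - 1)*(m + 3)*(m - 2)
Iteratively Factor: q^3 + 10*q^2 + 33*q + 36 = (q + 4)*(q^2 + 6*q + 9) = (q + 3)*(q + 4)*(q + 3)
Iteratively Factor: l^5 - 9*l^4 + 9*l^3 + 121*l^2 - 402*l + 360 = (l - 2)*(l^4 - 7*l^3 - 5*l^2 + 111*l - 180) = (l - 3)*(l - 2)*(l^3 - 4*l^2 - 17*l + 60) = (l - 3)^2*(l - 2)*(l^2 - l - 20) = (l - 3)^2*(l - 2)*(l + 4)*(l - 5)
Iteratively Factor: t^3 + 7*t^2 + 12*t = (t)*(t^2 + 7*t + 12) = t*(t + 4)*(t + 3)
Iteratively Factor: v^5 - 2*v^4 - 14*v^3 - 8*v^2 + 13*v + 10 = (v - 5)*(v^4 + 3*v^3 + v^2 - 3*v - 2) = (v - 5)*(v + 2)*(v^3 + v^2 - v - 1) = (v - 5)*(v + 1)*(v + 2)*(v^2 - 1) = (v - 5)*(v - 1)*(v + 1)*(v + 2)*(v + 1)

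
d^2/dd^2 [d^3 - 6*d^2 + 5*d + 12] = 6*d - 12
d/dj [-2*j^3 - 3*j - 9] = -6*j^2 - 3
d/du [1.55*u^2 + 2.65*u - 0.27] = 3.1*u + 2.65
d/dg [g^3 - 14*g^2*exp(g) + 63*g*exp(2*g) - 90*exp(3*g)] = -14*g^2*exp(g) + 3*g^2 + 126*g*exp(2*g) - 28*g*exp(g) - 270*exp(3*g) + 63*exp(2*g)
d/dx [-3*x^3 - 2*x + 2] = -9*x^2 - 2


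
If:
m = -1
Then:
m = -1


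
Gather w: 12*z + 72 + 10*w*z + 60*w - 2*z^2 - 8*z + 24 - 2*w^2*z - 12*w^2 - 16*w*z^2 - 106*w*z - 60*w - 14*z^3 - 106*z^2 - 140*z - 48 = w^2*(-2*z - 12) + w*(-16*z^2 - 96*z) - 14*z^3 - 108*z^2 - 136*z + 48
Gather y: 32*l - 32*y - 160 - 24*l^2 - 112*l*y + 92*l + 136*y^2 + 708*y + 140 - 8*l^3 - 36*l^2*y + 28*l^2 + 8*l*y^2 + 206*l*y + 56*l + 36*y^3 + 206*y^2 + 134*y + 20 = -8*l^3 + 4*l^2 + 180*l + 36*y^3 + y^2*(8*l + 342) + y*(-36*l^2 + 94*l + 810)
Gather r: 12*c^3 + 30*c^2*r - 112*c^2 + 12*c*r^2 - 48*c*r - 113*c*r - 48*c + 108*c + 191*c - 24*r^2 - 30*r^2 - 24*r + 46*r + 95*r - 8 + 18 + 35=12*c^3 - 112*c^2 + 251*c + r^2*(12*c - 54) + r*(30*c^2 - 161*c + 117) + 45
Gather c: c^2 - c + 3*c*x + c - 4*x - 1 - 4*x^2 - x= c^2 + 3*c*x - 4*x^2 - 5*x - 1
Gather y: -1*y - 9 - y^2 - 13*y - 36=-y^2 - 14*y - 45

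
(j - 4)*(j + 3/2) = j^2 - 5*j/2 - 6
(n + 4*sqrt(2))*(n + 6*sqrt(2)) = n^2 + 10*sqrt(2)*n + 48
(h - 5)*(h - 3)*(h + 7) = h^3 - h^2 - 41*h + 105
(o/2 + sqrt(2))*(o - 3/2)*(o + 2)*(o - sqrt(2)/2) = o^4/2 + o^3/4 + 3*sqrt(2)*o^3/4 - 5*o^2/2 + 3*sqrt(2)*o^2/8 - 9*sqrt(2)*o/4 - o/2 + 3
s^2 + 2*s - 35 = (s - 5)*(s + 7)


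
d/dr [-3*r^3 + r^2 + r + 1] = -9*r^2 + 2*r + 1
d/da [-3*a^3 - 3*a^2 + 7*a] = -9*a^2 - 6*a + 7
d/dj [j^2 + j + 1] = 2*j + 1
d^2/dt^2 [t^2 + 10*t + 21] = 2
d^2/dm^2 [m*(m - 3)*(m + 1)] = 6*m - 4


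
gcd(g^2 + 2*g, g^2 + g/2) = g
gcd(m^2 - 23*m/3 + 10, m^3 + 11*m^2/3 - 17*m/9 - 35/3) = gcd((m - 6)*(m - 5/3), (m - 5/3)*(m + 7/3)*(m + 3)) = m - 5/3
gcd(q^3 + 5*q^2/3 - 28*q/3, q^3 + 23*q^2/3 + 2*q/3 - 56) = q^2 + 5*q/3 - 28/3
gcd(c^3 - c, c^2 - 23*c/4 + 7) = 1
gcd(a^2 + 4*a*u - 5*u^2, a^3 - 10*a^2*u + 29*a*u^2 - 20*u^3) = -a + u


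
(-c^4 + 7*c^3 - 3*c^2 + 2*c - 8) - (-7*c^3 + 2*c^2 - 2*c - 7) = -c^4 + 14*c^3 - 5*c^2 + 4*c - 1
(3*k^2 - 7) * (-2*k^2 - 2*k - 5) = -6*k^4 - 6*k^3 - k^2 + 14*k + 35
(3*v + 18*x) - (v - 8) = 2*v + 18*x + 8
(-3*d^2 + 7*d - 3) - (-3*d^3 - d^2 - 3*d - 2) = 3*d^3 - 2*d^2 + 10*d - 1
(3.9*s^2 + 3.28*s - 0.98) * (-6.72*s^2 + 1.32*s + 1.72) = -26.208*s^4 - 16.8936*s^3 + 17.6232*s^2 + 4.348*s - 1.6856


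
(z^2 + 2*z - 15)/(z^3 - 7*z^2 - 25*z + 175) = (z - 3)/(z^2 - 12*z + 35)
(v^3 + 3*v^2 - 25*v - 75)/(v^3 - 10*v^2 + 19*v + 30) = (v^2 + 8*v + 15)/(v^2 - 5*v - 6)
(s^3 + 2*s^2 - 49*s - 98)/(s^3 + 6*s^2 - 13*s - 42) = (s - 7)/(s - 3)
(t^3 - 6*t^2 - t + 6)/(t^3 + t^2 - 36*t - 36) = (t - 1)/(t + 6)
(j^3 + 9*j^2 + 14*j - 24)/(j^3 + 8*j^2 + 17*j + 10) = (j^3 + 9*j^2 + 14*j - 24)/(j^3 + 8*j^2 + 17*j + 10)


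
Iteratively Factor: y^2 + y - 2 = (y + 2)*(y - 1)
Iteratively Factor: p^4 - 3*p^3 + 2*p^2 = (p)*(p^3 - 3*p^2 + 2*p) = p*(p - 1)*(p^2 - 2*p) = p^2*(p - 1)*(p - 2)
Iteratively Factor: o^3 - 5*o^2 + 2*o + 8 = (o - 2)*(o^2 - 3*o - 4) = (o - 2)*(o + 1)*(o - 4)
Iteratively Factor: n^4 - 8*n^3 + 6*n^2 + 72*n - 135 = (n - 3)*(n^3 - 5*n^2 - 9*n + 45) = (n - 3)^2*(n^2 - 2*n - 15) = (n - 5)*(n - 3)^2*(n + 3)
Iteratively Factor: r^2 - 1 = (r + 1)*(r - 1)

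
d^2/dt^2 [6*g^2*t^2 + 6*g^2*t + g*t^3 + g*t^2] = 2*g*(6*g + 3*t + 1)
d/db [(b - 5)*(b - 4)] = 2*b - 9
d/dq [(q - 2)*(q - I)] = 2*q - 2 - I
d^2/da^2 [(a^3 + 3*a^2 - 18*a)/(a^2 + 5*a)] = -16/(a^3 + 15*a^2 + 75*a + 125)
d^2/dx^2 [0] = 0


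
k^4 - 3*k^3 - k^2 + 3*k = k*(k - 3)*(k - 1)*(k + 1)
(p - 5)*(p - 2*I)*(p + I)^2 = p^4 - 5*p^3 + 3*p^2 - 15*p + 2*I*p - 10*I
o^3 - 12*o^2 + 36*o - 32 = (o - 8)*(o - 2)^2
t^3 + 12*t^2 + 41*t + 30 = (t + 1)*(t + 5)*(t + 6)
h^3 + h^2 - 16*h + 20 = (h - 2)^2*(h + 5)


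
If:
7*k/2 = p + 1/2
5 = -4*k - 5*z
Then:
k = -5*z/4 - 5/4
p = -35*z/8 - 39/8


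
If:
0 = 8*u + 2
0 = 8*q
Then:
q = 0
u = -1/4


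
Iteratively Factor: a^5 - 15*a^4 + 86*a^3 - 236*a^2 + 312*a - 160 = (a - 2)*(a^4 - 13*a^3 + 60*a^2 - 116*a + 80) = (a - 4)*(a - 2)*(a^3 - 9*a^2 + 24*a - 20) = (a - 5)*(a - 4)*(a - 2)*(a^2 - 4*a + 4) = (a - 5)*(a - 4)*(a - 2)^2*(a - 2)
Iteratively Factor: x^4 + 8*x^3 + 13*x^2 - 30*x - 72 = (x + 3)*(x^3 + 5*x^2 - 2*x - 24) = (x - 2)*(x + 3)*(x^2 + 7*x + 12) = (x - 2)*(x + 3)^2*(x + 4)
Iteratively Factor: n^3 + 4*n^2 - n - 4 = (n - 1)*(n^2 + 5*n + 4) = (n - 1)*(n + 1)*(n + 4)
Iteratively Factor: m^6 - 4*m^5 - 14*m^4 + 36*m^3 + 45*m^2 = (m)*(m^5 - 4*m^4 - 14*m^3 + 36*m^2 + 45*m) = m*(m + 3)*(m^4 - 7*m^3 + 7*m^2 + 15*m) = m*(m - 3)*(m + 3)*(m^3 - 4*m^2 - 5*m) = m^2*(m - 3)*(m + 3)*(m^2 - 4*m - 5) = m^2*(m - 5)*(m - 3)*(m + 3)*(m + 1)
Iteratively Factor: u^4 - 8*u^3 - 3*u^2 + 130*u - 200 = (u - 5)*(u^3 - 3*u^2 - 18*u + 40) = (u - 5)*(u + 4)*(u^2 - 7*u + 10) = (u - 5)*(u - 2)*(u + 4)*(u - 5)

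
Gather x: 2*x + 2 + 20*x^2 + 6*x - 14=20*x^2 + 8*x - 12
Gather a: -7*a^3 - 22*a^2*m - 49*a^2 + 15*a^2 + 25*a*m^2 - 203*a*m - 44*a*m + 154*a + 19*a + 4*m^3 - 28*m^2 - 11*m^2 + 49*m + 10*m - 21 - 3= -7*a^3 + a^2*(-22*m - 34) + a*(25*m^2 - 247*m + 173) + 4*m^3 - 39*m^2 + 59*m - 24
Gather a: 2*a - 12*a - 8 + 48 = 40 - 10*a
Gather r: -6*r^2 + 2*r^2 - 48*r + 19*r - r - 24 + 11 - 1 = -4*r^2 - 30*r - 14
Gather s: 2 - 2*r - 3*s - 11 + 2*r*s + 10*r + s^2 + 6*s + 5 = 8*r + s^2 + s*(2*r + 3) - 4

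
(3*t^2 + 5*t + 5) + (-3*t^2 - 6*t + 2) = 7 - t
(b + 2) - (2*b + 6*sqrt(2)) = -b - 6*sqrt(2) + 2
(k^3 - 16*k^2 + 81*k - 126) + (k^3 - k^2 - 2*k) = 2*k^3 - 17*k^2 + 79*k - 126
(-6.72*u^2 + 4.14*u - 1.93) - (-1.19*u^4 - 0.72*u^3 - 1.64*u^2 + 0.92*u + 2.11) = 1.19*u^4 + 0.72*u^3 - 5.08*u^2 + 3.22*u - 4.04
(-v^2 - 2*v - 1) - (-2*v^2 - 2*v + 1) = v^2 - 2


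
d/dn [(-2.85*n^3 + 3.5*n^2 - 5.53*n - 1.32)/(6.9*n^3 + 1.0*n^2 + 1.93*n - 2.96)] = (7.105427357601e-15*n^5 - 27.0*n^4 + 65.313*n^3 + 64.917*n^2 - 18.08*n + 18.9164)/(47.61*n^6 + 13.8*n^5 + 27.634*n^4 - 36.988*n^3 - 2.1951*n^2 - 11.4256*n + 8.7616)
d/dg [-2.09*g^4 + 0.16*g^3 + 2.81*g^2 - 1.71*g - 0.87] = -8.36*g^3 + 0.48*g^2 + 5.62*g - 1.71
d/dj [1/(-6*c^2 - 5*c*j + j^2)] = (5*c - 2*j)/(6*c^2 + 5*c*j - j^2)^2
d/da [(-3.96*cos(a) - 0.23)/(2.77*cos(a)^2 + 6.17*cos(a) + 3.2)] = (-10.9692*cos(a)^2 - 1.2742*cos(a) + 11.2529)*sin(a)/(7.6729*cos(a)^4 + 34.1818*cos(a)^3 + 55.7969*cos(a)^2 + 39.488*cos(a) + 10.24)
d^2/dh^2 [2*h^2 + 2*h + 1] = 4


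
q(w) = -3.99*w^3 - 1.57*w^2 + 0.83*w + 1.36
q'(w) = -11.97*w^2 - 3.14*w + 0.83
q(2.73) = -89.26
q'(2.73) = -96.95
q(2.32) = -54.99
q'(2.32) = -70.88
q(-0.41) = 1.03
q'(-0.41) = 0.11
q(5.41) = -671.88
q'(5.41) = -366.50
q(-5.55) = 630.50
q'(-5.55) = -350.45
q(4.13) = -303.07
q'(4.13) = -216.31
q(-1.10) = 3.86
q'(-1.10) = -10.20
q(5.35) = -650.13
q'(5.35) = -358.58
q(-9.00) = 2775.43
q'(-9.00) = -940.48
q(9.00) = -3027.05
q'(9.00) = -997.00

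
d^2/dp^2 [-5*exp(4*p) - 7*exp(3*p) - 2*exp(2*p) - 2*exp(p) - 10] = (-80*exp(3*p) - 63*exp(2*p) - 8*exp(p) - 2)*exp(p)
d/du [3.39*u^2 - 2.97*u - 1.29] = 6.78*u - 2.97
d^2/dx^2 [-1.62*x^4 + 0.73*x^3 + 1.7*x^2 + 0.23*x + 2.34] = -19.44*x^2 + 4.38*x + 3.4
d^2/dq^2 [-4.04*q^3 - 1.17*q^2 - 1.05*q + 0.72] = -24.24*q - 2.34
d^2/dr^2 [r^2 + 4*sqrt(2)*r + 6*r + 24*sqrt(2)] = 2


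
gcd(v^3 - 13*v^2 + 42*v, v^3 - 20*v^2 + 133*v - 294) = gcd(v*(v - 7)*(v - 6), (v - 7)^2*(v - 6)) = v^2 - 13*v + 42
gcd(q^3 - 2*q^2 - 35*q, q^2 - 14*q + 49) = q - 7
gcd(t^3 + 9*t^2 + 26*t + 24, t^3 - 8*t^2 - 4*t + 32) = t + 2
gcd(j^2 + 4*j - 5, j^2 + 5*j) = j + 5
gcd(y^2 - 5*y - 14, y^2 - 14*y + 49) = y - 7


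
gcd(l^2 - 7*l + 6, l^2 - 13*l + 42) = l - 6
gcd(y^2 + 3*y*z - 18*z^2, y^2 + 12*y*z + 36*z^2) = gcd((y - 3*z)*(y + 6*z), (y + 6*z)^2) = y + 6*z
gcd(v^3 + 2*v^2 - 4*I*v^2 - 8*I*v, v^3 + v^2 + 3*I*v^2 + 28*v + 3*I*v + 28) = v - 4*I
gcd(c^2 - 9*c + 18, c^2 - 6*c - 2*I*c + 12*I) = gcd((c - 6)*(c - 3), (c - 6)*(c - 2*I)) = c - 6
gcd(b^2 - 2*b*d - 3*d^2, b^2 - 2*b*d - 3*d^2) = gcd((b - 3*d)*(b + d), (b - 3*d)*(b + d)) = b^2 - 2*b*d - 3*d^2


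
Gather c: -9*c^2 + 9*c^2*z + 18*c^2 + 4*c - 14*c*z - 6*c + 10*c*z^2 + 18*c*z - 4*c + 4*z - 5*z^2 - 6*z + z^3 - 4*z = c^2*(9*z + 9) + c*(10*z^2 + 4*z - 6) + z^3 - 5*z^2 - 6*z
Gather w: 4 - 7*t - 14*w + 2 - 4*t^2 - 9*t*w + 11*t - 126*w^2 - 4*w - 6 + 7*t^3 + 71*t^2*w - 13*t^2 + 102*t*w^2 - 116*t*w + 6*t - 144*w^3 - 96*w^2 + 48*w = 7*t^3 - 17*t^2 + 10*t - 144*w^3 + w^2*(102*t - 222) + w*(71*t^2 - 125*t + 30)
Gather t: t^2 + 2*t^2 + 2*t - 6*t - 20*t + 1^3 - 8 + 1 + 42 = 3*t^2 - 24*t + 36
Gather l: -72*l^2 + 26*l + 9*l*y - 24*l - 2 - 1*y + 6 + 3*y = -72*l^2 + l*(9*y + 2) + 2*y + 4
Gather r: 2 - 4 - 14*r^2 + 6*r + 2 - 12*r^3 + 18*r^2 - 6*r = -12*r^3 + 4*r^2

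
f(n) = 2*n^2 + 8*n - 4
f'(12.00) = 56.00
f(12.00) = 380.00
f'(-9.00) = -28.00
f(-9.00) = 86.00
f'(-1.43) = 2.28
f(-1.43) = -11.35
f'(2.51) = 18.04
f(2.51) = 28.68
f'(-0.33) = 6.68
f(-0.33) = -6.42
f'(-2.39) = -1.56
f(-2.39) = -11.70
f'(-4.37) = -9.48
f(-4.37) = -0.77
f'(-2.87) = -3.48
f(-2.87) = -10.49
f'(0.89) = 11.56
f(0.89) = 4.70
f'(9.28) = 45.12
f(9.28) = 242.48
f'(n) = 4*n + 8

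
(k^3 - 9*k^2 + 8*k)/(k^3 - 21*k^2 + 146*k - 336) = k*(k - 1)/(k^2 - 13*k + 42)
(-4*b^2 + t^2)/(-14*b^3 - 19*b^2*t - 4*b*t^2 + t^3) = (-2*b + t)/(-7*b^2 - 6*b*t + t^2)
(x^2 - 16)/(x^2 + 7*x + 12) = (x - 4)/(x + 3)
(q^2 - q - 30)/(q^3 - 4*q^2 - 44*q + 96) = (q^2 - q - 30)/(q^3 - 4*q^2 - 44*q + 96)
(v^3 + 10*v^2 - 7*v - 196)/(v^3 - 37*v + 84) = (v + 7)/(v - 3)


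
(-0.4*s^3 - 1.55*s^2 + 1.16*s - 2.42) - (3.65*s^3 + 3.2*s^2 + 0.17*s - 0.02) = -4.05*s^3 - 4.75*s^2 + 0.99*s - 2.4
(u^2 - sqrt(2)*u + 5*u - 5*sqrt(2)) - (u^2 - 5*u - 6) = -sqrt(2)*u + 10*u - 5*sqrt(2) + 6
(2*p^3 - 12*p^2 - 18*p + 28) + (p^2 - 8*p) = 2*p^3 - 11*p^2 - 26*p + 28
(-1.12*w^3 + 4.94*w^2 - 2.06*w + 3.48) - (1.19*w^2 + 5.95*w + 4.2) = -1.12*w^3 + 3.75*w^2 - 8.01*w - 0.72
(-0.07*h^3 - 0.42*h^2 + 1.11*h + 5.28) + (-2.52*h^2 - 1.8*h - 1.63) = -0.07*h^3 - 2.94*h^2 - 0.69*h + 3.65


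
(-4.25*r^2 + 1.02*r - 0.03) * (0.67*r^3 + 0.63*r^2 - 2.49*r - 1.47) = -2.8475*r^5 - 1.9941*r^4 + 11.205*r^3 + 3.6888*r^2 - 1.4247*r + 0.0441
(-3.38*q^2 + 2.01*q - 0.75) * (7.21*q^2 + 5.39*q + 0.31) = -24.3698*q^4 - 3.7261*q^3 + 4.3786*q^2 - 3.4194*q - 0.2325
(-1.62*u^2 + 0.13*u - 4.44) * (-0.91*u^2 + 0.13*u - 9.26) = 1.4742*u^4 - 0.3289*u^3 + 19.0585*u^2 - 1.781*u + 41.1144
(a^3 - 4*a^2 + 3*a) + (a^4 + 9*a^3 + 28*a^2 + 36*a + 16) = a^4 + 10*a^3 + 24*a^2 + 39*a + 16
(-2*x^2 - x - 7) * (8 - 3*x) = 6*x^3 - 13*x^2 + 13*x - 56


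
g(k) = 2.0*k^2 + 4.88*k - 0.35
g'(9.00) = 40.88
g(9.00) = 205.57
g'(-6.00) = -19.12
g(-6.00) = 42.37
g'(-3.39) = -8.68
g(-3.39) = 6.09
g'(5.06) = 25.12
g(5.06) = 75.55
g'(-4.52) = -13.20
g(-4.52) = 18.45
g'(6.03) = 29.00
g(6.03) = 101.80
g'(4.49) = 22.84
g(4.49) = 61.88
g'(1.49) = 10.84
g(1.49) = 11.36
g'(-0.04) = 4.72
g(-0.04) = -0.54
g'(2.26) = 13.92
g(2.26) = 20.89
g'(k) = 4.0*k + 4.88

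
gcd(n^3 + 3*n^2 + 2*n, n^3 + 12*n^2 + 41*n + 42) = n + 2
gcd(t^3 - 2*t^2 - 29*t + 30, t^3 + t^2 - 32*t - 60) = t^2 - t - 30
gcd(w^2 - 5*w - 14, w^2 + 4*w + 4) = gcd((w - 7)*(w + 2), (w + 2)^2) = w + 2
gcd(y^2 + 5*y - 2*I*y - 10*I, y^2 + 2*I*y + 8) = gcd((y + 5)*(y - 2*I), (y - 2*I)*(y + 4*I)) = y - 2*I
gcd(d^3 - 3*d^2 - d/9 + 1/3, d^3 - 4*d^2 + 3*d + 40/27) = d + 1/3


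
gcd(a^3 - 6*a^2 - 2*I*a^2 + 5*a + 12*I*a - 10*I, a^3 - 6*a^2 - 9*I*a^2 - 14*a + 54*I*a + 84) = a - 2*I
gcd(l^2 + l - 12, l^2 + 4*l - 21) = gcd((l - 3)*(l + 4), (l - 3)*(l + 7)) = l - 3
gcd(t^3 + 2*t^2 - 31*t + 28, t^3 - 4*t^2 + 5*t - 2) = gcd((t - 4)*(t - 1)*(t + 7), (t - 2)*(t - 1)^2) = t - 1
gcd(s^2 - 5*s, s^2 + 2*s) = s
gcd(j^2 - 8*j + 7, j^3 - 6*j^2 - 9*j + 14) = j^2 - 8*j + 7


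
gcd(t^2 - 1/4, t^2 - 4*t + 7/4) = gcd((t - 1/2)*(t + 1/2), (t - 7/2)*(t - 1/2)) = t - 1/2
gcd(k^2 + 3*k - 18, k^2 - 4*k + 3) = k - 3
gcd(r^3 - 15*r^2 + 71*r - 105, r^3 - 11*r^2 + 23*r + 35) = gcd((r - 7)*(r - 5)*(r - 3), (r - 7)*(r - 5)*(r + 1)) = r^2 - 12*r + 35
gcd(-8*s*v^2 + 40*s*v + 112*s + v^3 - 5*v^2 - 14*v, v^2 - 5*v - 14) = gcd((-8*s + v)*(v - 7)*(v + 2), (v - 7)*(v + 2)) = v^2 - 5*v - 14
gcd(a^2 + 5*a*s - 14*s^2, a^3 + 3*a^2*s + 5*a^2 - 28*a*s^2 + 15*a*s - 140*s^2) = a + 7*s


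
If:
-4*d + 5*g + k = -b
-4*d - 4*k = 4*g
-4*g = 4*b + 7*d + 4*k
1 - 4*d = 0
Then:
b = -3/16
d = 1/4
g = 23/64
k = -39/64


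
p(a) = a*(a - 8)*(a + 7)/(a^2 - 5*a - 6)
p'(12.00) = 1.66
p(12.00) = 11.69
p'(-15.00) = 1.09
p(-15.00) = -9.39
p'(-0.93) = 1575.81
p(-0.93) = -103.92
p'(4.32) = 9.17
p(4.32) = 20.14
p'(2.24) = 3.31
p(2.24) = 9.79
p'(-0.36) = 20.38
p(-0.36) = -4.91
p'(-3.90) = 2.14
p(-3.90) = 5.01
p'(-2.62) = 4.24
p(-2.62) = 8.73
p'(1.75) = 3.25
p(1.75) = 8.19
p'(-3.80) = 2.22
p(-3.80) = 5.23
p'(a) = a*(5 - 2*a)*(a - 8)*(a + 7)/(a^2 - 5*a - 6)^2 + a*(a - 8)/(a^2 - 5*a - 6) + a*(a + 7)/(a^2 - 5*a - 6) + (a - 8)*(a + 7)/(a^2 - 5*a - 6)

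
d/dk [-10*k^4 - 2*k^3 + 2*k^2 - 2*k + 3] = -40*k^3 - 6*k^2 + 4*k - 2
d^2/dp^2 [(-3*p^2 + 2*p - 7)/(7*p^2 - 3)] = 4*(49*p^3 - 609*p^2 + 63*p - 87)/(343*p^6 - 441*p^4 + 189*p^2 - 27)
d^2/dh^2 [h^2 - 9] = 2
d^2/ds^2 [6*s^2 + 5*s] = 12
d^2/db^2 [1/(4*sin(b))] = (cos(b)^2 + 1)/(4*sin(b)^3)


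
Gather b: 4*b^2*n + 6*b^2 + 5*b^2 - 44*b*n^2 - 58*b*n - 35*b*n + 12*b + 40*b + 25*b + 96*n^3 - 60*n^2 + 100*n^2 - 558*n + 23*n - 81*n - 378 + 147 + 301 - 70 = b^2*(4*n + 11) + b*(-44*n^2 - 93*n + 77) + 96*n^3 + 40*n^2 - 616*n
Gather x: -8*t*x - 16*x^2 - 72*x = -16*x^2 + x*(-8*t - 72)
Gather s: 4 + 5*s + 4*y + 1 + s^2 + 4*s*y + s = s^2 + s*(4*y + 6) + 4*y + 5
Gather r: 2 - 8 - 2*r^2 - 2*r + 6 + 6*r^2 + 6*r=4*r^2 + 4*r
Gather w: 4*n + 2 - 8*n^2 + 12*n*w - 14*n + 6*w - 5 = -8*n^2 - 10*n + w*(12*n + 6) - 3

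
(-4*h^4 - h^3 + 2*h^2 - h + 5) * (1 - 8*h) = 32*h^5 + 4*h^4 - 17*h^3 + 10*h^2 - 41*h + 5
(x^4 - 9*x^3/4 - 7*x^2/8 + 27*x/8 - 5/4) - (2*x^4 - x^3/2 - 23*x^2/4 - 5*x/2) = -x^4 - 7*x^3/4 + 39*x^2/8 + 47*x/8 - 5/4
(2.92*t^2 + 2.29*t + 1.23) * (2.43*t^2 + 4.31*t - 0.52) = 7.0956*t^4 + 18.1499*t^3 + 11.3404*t^2 + 4.1105*t - 0.6396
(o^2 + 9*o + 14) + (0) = o^2 + 9*o + 14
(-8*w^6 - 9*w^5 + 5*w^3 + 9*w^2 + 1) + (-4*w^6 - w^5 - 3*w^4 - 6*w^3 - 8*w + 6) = -12*w^6 - 10*w^5 - 3*w^4 - w^3 + 9*w^2 - 8*w + 7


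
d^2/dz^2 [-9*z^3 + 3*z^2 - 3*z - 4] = 6 - 54*z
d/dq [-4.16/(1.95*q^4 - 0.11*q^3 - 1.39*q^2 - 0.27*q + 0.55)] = (32.448*q^3 - 1.3728*q^2 - 11.5648*q - 1.1232)/(-1.95*q^4 + 0.11*q^3 + 1.39*q^2 + 0.27*q - 0.55)^2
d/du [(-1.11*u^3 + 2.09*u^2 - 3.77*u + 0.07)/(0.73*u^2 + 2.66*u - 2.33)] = (-0.8103*u^4 - 5.9052*u^3 + 16.0704*u^2 - 9.8416*u + 8.5979)/(0.5329*u^4 + 3.8836*u^3 + 3.6738*u^2 - 12.3956*u + 5.4289)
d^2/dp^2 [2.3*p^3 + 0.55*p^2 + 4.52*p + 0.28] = 13.8*p + 1.1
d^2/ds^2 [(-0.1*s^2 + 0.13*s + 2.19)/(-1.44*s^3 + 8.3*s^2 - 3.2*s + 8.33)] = (0.41472*s^6 - 1.617408*s^5 - 47.936448*s^4 + 424.19004*s^3 - 1025.959632*s^2 + 245.309892*s + 264.92484)/(2.985984*s^9 - 51.63264*s^8 + 317.51136*s^7 - 853.084664*s^6 + 1302.94176*s^5 - 2206.84494*s^4 + 1659.996848*s^3 - 1983.68121*s^2 + 666.13344*s - 578.009537)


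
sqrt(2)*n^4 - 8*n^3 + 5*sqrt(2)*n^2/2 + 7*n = n*(n - 7*sqrt(2)/2)*(n - sqrt(2))*(sqrt(2)*n + 1)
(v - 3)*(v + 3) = v^2 - 9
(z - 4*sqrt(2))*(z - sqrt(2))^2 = z^3 - 6*sqrt(2)*z^2 + 18*z - 8*sqrt(2)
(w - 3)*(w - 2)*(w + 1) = w^3 - 4*w^2 + w + 6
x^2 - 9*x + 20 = (x - 5)*(x - 4)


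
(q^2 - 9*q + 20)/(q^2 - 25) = (q - 4)/(q + 5)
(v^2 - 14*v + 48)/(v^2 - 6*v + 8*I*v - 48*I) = (v - 8)/(v + 8*I)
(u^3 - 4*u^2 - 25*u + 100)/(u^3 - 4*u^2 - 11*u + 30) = (u^2 + u - 20)/(u^2 + u - 6)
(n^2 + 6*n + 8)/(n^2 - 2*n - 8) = (n + 4)/(n - 4)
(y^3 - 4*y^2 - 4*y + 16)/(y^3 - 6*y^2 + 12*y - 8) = (y^2 - 2*y - 8)/(y^2 - 4*y + 4)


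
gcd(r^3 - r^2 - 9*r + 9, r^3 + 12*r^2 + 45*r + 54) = r + 3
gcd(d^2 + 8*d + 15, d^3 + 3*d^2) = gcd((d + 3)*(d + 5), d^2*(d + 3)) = d + 3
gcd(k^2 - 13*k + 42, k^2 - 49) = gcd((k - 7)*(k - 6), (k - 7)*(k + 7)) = k - 7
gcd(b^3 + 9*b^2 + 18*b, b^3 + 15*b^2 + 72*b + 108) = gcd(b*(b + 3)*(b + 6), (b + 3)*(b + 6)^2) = b^2 + 9*b + 18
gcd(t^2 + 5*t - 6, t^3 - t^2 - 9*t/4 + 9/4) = t - 1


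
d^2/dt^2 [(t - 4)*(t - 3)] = 2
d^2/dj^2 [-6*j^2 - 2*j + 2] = -12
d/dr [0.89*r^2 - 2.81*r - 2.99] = 1.78*r - 2.81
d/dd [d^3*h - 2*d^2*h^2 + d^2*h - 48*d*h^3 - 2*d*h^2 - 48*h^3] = h*(3*d^2 - 4*d*h + 2*d - 48*h^2 - 2*h)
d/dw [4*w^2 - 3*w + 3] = 8*w - 3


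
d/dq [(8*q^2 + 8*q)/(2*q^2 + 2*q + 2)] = 4*(2*q + 1)/(q^4 + 2*q^3 + 3*q^2 + 2*q + 1)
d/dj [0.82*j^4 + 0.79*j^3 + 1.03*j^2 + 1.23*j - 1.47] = 3.28*j^3 + 2.37*j^2 + 2.06*j + 1.23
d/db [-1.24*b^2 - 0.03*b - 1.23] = -2.48*b - 0.03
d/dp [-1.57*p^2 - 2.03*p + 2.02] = -3.14*p - 2.03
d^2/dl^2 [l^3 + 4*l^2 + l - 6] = 6*l + 8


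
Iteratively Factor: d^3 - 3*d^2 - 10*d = (d - 5)*(d^2 + 2*d) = d*(d - 5)*(d + 2)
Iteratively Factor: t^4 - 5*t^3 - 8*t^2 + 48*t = (t - 4)*(t^3 - t^2 - 12*t) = (t - 4)^2*(t^2 + 3*t) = (t - 4)^2*(t + 3)*(t)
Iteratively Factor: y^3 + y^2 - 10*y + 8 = (y + 4)*(y^2 - 3*y + 2) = (y - 2)*(y + 4)*(y - 1)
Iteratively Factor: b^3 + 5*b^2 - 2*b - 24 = (b - 2)*(b^2 + 7*b + 12) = (b - 2)*(b + 4)*(b + 3)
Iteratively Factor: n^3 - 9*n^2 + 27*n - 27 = (n - 3)*(n^2 - 6*n + 9) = (n - 3)^2*(n - 3)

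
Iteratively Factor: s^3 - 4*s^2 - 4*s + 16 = (s + 2)*(s^2 - 6*s + 8) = (s - 4)*(s + 2)*(s - 2)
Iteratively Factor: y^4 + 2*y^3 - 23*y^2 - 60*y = (y + 3)*(y^3 - y^2 - 20*y) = y*(y + 3)*(y^2 - y - 20) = y*(y - 5)*(y + 3)*(y + 4)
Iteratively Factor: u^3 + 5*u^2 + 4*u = (u + 1)*(u^2 + 4*u) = (u + 1)*(u + 4)*(u)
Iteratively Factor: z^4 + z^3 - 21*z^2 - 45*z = (z + 3)*(z^3 - 2*z^2 - 15*z) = (z - 5)*(z + 3)*(z^2 + 3*z) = (z - 5)*(z + 3)^2*(z)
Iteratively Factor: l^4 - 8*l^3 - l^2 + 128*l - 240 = (l + 4)*(l^3 - 12*l^2 + 47*l - 60) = (l - 5)*(l + 4)*(l^2 - 7*l + 12) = (l - 5)*(l - 3)*(l + 4)*(l - 4)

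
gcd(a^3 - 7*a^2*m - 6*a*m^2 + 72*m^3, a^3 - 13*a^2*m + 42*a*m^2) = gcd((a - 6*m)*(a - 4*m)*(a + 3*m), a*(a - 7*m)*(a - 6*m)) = a - 6*m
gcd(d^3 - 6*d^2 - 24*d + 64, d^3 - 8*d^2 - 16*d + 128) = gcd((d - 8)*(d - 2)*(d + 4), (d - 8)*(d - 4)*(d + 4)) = d^2 - 4*d - 32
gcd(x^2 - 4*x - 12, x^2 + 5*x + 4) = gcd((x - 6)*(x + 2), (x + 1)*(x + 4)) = 1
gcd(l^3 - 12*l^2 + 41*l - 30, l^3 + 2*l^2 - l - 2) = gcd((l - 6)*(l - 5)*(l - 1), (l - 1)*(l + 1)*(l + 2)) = l - 1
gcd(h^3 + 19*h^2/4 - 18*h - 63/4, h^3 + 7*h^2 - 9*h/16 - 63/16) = h^2 + 31*h/4 + 21/4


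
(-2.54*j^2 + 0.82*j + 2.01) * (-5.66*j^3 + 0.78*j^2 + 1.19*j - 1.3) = 14.3764*j^5 - 6.6224*j^4 - 13.7596*j^3 + 5.8456*j^2 + 1.3259*j - 2.613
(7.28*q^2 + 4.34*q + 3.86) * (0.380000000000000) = 2.7664*q^2 + 1.6492*q + 1.4668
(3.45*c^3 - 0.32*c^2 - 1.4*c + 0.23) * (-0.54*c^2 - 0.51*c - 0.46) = -1.863*c^5 - 1.5867*c^4 - 0.6678*c^3 + 0.737*c^2 + 0.5267*c - 0.1058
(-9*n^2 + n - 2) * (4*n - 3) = -36*n^3 + 31*n^2 - 11*n + 6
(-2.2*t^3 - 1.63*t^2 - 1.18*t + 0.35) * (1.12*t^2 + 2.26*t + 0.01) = -2.464*t^5 - 6.7976*t^4 - 5.0274*t^3 - 2.2911*t^2 + 0.7792*t + 0.0035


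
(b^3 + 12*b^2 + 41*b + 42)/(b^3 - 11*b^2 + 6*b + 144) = (b^2 + 9*b + 14)/(b^2 - 14*b + 48)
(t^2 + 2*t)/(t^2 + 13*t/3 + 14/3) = 3*t/(3*t + 7)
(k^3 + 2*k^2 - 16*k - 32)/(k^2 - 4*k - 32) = (k^2 - 2*k - 8)/(k - 8)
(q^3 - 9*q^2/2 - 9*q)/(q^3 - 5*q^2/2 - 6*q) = (q - 6)/(q - 4)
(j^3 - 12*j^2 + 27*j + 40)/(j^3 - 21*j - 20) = (j - 8)/(j + 4)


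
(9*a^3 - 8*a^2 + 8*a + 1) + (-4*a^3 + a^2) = 5*a^3 - 7*a^2 + 8*a + 1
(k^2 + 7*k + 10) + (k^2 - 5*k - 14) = 2*k^2 + 2*k - 4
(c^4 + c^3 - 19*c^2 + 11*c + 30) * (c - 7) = c^5 - 6*c^4 - 26*c^3 + 144*c^2 - 47*c - 210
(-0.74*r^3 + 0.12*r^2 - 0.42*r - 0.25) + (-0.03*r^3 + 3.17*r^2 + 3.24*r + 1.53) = -0.77*r^3 + 3.29*r^2 + 2.82*r + 1.28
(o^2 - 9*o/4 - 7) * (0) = 0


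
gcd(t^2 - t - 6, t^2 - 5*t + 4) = 1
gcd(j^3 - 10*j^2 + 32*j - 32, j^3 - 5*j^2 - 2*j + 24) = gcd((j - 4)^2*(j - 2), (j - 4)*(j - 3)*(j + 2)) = j - 4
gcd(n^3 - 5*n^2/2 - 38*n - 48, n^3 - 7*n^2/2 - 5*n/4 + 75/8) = n + 3/2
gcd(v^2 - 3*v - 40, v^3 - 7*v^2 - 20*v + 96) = v - 8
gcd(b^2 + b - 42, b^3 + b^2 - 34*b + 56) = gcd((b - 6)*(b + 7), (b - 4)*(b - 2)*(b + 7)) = b + 7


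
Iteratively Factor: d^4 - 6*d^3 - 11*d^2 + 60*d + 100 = (d + 2)*(d^3 - 8*d^2 + 5*d + 50) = (d + 2)^2*(d^2 - 10*d + 25) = (d - 5)*(d + 2)^2*(d - 5)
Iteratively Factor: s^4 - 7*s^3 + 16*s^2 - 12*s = (s - 2)*(s^3 - 5*s^2 + 6*s) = (s - 3)*(s - 2)*(s^2 - 2*s) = s*(s - 3)*(s - 2)*(s - 2)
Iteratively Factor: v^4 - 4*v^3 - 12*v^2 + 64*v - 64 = (v - 2)*(v^3 - 2*v^2 - 16*v + 32) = (v - 4)*(v - 2)*(v^2 + 2*v - 8) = (v - 4)*(v - 2)*(v + 4)*(v - 2)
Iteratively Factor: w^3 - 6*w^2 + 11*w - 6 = (w - 2)*(w^2 - 4*w + 3) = (w - 3)*(w - 2)*(w - 1)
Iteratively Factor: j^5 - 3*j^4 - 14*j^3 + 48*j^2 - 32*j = (j + 4)*(j^4 - 7*j^3 + 14*j^2 - 8*j) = j*(j + 4)*(j^3 - 7*j^2 + 14*j - 8) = j*(j - 4)*(j + 4)*(j^2 - 3*j + 2) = j*(j - 4)*(j - 1)*(j + 4)*(j - 2)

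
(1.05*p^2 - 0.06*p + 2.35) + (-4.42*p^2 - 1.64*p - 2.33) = -3.37*p^2 - 1.7*p + 0.02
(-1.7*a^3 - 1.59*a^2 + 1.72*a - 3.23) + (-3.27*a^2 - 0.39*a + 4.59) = -1.7*a^3 - 4.86*a^2 + 1.33*a + 1.36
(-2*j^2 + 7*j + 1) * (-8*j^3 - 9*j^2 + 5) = 16*j^5 - 38*j^4 - 71*j^3 - 19*j^2 + 35*j + 5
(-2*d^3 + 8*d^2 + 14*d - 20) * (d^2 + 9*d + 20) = -2*d^5 - 10*d^4 + 46*d^3 + 266*d^2 + 100*d - 400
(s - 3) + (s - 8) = 2*s - 11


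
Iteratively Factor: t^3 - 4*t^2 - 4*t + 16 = (t - 2)*(t^2 - 2*t - 8) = (t - 2)*(t + 2)*(t - 4)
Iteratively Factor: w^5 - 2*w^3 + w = (w + 1)*(w^4 - w^3 - w^2 + w) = (w - 1)*(w + 1)*(w^3 - w) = w*(w - 1)*(w + 1)*(w^2 - 1) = w*(w - 1)*(w + 1)^2*(w - 1)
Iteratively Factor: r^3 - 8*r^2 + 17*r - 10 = (r - 1)*(r^2 - 7*r + 10) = (r - 2)*(r - 1)*(r - 5)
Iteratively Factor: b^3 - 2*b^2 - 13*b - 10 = (b + 2)*(b^2 - 4*b - 5) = (b - 5)*(b + 2)*(b + 1)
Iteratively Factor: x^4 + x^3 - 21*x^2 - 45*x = (x + 3)*(x^3 - 2*x^2 - 15*x) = x*(x + 3)*(x^2 - 2*x - 15) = x*(x - 5)*(x + 3)*(x + 3)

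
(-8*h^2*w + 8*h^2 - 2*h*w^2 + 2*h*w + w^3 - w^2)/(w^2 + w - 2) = (-8*h^2 - 2*h*w + w^2)/(w + 2)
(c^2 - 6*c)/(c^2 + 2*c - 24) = c*(c - 6)/(c^2 + 2*c - 24)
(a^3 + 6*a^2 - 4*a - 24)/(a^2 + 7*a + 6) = (a^2 - 4)/(a + 1)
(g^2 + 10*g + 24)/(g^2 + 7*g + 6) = (g + 4)/(g + 1)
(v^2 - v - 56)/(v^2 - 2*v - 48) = (v + 7)/(v + 6)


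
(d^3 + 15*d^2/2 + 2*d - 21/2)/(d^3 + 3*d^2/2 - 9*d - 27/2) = (d^2 + 6*d - 7)/(d^2 - 9)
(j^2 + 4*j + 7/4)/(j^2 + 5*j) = (j^2 + 4*j + 7/4)/(j*(j + 5))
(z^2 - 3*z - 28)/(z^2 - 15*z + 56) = (z + 4)/(z - 8)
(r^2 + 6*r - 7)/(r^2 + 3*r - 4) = (r + 7)/(r + 4)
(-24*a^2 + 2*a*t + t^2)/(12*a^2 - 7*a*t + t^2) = (6*a + t)/(-3*a + t)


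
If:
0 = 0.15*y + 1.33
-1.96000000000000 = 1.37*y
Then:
No Solution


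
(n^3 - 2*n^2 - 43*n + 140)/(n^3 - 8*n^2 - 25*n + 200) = (n^2 + 3*n - 28)/(n^2 - 3*n - 40)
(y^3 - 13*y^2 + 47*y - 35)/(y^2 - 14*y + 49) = (y^2 - 6*y + 5)/(y - 7)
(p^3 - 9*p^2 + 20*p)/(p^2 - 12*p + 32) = p*(p - 5)/(p - 8)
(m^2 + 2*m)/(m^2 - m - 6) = m/(m - 3)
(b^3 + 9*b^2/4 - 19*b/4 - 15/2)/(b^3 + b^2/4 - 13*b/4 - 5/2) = (b + 3)/(b + 1)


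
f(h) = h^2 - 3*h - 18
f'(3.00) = 3.00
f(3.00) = -18.00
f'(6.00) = 9.00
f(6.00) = 0.00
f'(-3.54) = -10.08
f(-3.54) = 5.15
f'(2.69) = 2.38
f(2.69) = -18.83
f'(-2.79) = -8.58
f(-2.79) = -1.85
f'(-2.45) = -7.90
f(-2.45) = -4.65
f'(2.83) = 2.66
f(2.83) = -18.48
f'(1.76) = 0.52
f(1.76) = -20.18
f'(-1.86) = -6.72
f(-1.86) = -8.96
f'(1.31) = -0.38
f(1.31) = -20.21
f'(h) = 2*h - 3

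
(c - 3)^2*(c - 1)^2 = c^4 - 8*c^3 + 22*c^2 - 24*c + 9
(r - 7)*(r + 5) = r^2 - 2*r - 35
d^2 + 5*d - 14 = (d - 2)*(d + 7)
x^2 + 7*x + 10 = (x + 2)*(x + 5)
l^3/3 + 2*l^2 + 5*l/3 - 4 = (l/3 + 1)*(l - 1)*(l + 4)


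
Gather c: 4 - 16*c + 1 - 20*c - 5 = -36*c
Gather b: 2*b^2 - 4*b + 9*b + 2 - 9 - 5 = 2*b^2 + 5*b - 12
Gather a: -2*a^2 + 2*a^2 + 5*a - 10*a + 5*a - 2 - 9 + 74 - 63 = 0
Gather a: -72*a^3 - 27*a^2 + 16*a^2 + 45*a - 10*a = -72*a^3 - 11*a^2 + 35*a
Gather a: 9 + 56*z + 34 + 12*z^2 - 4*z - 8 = 12*z^2 + 52*z + 35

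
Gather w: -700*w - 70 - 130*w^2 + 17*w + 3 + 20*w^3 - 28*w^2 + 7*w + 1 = 20*w^3 - 158*w^2 - 676*w - 66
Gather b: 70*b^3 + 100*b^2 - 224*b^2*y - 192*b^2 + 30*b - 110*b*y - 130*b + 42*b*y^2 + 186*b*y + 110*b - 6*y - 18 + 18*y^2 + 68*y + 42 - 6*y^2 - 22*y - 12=70*b^3 + b^2*(-224*y - 92) + b*(42*y^2 + 76*y + 10) + 12*y^2 + 40*y + 12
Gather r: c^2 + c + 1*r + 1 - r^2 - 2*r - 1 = c^2 + c - r^2 - r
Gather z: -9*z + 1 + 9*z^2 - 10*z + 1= 9*z^2 - 19*z + 2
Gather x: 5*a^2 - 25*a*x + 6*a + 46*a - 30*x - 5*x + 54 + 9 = 5*a^2 + 52*a + x*(-25*a - 35) + 63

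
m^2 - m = m*(m - 1)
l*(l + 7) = l^2 + 7*l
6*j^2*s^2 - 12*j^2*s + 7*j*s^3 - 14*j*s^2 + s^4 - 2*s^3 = s*(j + s)*(6*j + s)*(s - 2)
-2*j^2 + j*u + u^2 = (-j + u)*(2*j + u)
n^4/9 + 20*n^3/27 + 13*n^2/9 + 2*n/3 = n*(n/3 + 1)^2*(n + 2/3)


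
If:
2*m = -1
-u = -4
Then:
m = -1/2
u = 4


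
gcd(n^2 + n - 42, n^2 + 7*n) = n + 7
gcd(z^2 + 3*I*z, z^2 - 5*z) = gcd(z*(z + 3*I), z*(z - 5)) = z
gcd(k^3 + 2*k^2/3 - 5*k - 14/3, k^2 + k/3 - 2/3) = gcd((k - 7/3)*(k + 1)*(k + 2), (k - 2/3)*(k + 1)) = k + 1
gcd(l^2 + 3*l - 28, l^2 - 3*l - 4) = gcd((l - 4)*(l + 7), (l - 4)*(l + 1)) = l - 4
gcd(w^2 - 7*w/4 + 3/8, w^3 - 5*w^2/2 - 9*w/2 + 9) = w - 3/2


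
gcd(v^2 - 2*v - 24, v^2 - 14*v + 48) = v - 6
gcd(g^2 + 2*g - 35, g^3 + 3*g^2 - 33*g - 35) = g^2 + 2*g - 35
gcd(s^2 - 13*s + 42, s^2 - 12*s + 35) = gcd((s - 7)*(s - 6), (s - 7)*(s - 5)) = s - 7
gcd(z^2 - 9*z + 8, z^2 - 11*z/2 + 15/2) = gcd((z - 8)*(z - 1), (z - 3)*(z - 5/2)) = 1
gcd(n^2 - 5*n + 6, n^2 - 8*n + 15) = n - 3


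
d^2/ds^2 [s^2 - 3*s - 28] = 2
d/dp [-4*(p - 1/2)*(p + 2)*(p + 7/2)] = -12*p^2 - 40*p - 17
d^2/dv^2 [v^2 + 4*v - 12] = 2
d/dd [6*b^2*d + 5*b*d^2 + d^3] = 6*b^2 + 10*b*d + 3*d^2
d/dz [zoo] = 0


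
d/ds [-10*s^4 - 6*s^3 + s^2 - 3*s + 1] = -40*s^3 - 18*s^2 + 2*s - 3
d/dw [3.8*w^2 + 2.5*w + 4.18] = 7.6*w + 2.5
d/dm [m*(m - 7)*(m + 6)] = 3*m^2 - 2*m - 42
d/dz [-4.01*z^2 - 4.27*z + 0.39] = -8.02*z - 4.27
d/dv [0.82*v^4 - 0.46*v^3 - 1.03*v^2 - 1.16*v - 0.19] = 3.28*v^3 - 1.38*v^2 - 2.06*v - 1.16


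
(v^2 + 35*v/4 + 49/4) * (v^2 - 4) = v^4 + 35*v^3/4 + 33*v^2/4 - 35*v - 49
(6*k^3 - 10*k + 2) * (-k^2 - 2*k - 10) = -6*k^5 - 12*k^4 - 50*k^3 + 18*k^2 + 96*k - 20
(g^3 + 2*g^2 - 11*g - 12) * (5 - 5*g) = -5*g^4 - 5*g^3 + 65*g^2 + 5*g - 60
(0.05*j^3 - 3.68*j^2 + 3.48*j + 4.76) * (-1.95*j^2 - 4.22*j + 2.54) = -0.0975*j^5 + 6.965*j^4 + 8.8706*j^3 - 33.3148*j^2 - 11.248*j + 12.0904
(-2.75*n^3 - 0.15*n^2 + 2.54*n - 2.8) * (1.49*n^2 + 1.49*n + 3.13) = -4.0975*n^5 - 4.321*n^4 - 5.0464*n^3 - 0.8569*n^2 + 3.7782*n - 8.764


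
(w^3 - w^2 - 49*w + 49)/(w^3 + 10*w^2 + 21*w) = (w^2 - 8*w + 7)/(w*(w + 3))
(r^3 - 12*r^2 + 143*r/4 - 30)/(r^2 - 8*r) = r - 4 + 15/(4*r)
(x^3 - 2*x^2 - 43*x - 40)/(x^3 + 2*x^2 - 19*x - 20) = (x - 8)/(x - 4)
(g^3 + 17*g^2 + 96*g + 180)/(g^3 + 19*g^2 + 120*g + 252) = (g + 5)/(g + 7)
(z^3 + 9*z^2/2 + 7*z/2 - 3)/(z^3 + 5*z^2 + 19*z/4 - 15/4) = 2*(z + 2)/(2*z + 5)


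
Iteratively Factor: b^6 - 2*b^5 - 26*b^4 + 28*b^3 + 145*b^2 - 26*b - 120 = (b - 5)*(b^5 + 3*b^4 - 11*b^3 - 27*b^2 + 10*b + 24) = (b - 5)*(b - 1)*(b^4 + 4*b^3 - 7*b^2 - 34*b - 24) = (b - 5)*(b - 1)*(b + 4)*(b^3 - 7*b - 6) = (b - 5)*(b - 1)*(b + 1)*(b + 4)*(b^2 - b - 6) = (b - 5)*(b - 3)*(b - 1)*(b + 1)*(b + 4)*(b + 2)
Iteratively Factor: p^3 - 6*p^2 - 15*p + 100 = (p - 5)*(p^2 - p - 20) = (p - 5)^2*(p + 4)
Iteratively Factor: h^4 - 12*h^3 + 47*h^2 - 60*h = (h - 4)*(h^3 - 8*h^2 + 15*h) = (h - 5)*(h - 4)*(h^2 - 3*h) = (h - 5)*(h - 4)*(h - 3)*(h)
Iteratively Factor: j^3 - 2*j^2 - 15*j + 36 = (j + 4)*(j^2 - 6*j + 9) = (j - 3)*(j + 4)*(j - 3)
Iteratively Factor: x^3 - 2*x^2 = (x)*(x^2 - 2*x) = x^2*(x - 2)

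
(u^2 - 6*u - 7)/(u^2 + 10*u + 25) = (u^2 - 6*u - 7)/(u^2 + 10*u + 25)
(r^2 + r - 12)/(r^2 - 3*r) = (r + 4)/r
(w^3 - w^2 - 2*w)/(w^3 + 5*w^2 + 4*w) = (w - 2)/(w + 4)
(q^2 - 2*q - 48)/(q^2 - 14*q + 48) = (q + 6)/(q - 6)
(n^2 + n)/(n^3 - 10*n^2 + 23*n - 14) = n*(n + 1)/(n^3 - 10*n^2 + 23*n - 14)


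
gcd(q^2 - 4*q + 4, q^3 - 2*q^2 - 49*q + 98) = q - 2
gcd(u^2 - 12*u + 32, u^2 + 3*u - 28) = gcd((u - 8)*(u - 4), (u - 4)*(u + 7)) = u - 4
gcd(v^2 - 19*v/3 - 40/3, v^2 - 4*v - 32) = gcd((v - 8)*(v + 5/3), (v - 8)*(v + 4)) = v - 8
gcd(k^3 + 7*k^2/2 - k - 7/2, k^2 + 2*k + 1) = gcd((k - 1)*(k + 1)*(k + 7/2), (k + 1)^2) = k + 1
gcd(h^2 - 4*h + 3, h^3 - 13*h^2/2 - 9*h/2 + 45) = h - 3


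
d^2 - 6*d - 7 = (d - 7)*(d + 1)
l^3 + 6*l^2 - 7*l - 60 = (l - 3)*(l + 4)*(l + 5)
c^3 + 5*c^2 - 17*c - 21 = (c - 3)*(c + 1)*(c + 7)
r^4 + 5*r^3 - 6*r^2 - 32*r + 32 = (r - 2)*(r - 1)*(r + 4)^2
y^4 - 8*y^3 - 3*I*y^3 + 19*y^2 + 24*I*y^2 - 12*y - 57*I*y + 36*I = (y - 4)*(y - 3)*(y - 1)*(y - 3*I)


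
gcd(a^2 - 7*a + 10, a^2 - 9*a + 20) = a - 5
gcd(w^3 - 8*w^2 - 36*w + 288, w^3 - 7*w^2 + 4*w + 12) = w - 6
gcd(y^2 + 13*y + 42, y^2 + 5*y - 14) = y + 7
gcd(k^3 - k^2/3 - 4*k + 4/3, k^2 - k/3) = k - 1/3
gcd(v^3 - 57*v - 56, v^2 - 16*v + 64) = v - 8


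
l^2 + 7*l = l*(l + 7)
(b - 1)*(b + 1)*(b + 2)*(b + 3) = b^4 + 5*b^3 + 5*b^2 - 5*b - 6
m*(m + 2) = m^2 + 2*m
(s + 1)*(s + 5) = s^2 + 6*s + 5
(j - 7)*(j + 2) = j^2 - 5*j - 14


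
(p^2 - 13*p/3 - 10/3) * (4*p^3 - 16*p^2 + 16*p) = 4*p^5 - 100*p^4/3 + 72*p^3 - 16*p^2 - 160*p/3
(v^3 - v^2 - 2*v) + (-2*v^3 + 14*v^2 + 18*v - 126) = -v^3 + 13*v^2 + 16*v - 126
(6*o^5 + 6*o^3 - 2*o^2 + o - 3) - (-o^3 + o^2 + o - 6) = 6*o^5 + 7*o^3 - 3*o^2 + 3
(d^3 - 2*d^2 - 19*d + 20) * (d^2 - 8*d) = d^5 - 10*d^4 - 3*d^3 + 172*d^2 - 160*d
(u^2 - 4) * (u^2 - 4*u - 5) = u^4 - 4*u^3 - 9*u^2 + 16*u + 20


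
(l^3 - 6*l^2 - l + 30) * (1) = l^3 - 6*l^2 - l + 30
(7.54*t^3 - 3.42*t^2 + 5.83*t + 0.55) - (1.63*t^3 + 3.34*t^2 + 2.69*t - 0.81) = 5.91*t^3 - 6.76*t^2 + 3.14*t + 1.36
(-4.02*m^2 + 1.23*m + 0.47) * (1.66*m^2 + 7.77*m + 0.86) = -6.6732*m^4 - 29.1936*m^3 + 6.8801*m^2 + 4.7097*m + 0.4042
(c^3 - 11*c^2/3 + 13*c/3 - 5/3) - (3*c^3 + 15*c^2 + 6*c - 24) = -2*c^3 - 56*c^2/3 - 5*c/3 + 67/3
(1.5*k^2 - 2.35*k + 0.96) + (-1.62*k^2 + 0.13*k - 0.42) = -0.12*k^2 - 2.22*k + 0.54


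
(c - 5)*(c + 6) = c^2 + c - 30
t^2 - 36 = (t - 6)*(t + 6)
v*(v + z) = v^2 + v*z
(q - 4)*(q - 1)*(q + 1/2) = q^3 - 9*q^2/2 + 3*q/2 + 2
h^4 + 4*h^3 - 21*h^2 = h^2*(h - 3)*(h + 7)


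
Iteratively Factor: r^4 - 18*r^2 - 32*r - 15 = (r + 1)*(r^3 - r^2 - 17*r - 15) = (r + 1)^2*(r^2 - 2*r - 15) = (r + 1)^2*(r + 3)*(r - 5)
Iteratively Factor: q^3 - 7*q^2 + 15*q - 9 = (q - 3)*(q^2 - 4*q + 3) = (q - 3)^2*(q - 1)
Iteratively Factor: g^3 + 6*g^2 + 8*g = (g + 2)*(g^2 + 4*g) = (g + 2)*(g + 4)*(g)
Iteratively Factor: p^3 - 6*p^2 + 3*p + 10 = (p - 2)*(p^2 - 4*p - 5) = (p - 2)*(p + 1)*(p - 5)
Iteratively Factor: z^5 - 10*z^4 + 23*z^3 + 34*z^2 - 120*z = (z)*(z^4 - 10*z^3 + 23*z^2 + 34*z - 120) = z*(z - 3)*(z^3 - 7*z^2 + 2*z + 40) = z*(z - 5)*(z - 3)*(z^2 - 2*z - 8) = z*(z - 5)*(z - 4)*(z - 3)*(z + 2)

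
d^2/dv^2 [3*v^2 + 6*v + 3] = 6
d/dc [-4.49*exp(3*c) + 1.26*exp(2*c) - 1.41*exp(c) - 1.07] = (-13.47*exp(2*c) + 2.52*exp(c) - 1.41)*exp(c)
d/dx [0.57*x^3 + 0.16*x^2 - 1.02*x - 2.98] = 1.71*x^2 + 0.32*x - 1.02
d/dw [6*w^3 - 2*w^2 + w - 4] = 18*w^2 - 4*w + 1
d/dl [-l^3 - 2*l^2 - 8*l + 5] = -3*l^2 - 4*l - 8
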